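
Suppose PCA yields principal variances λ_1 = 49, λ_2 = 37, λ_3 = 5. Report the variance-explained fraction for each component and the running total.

Step 1 — total variance = trace(Sigma) = Σ λ_i = 49 + 37 + 5 = 91.

Step 2 — fraction explained by component i = λ_i / Σ λ:
  PC1: 49/91 = 0.5385
  PC2: 37/91 = 0.4066
  PC3: 5/91 = 0.0549

Step 3 — cumulative fraction after k components = (λ_1 + ... + λ_k) / Σ λ:
  k = 1: 49/91 = 0.5385
  k = 2: (49 + 37)/91 = 86/91 = 0.9451
  k = 3: (49 + 37 + 5)/91 = 91/91 = 1

Summary (fraction, with percent):

explained: PC1 0.5385 (53.85%), PC2 0.4066 (40.66%), PC3 0.0549 (5.49%);  cumulative: 0.5385, 0.9451, 1


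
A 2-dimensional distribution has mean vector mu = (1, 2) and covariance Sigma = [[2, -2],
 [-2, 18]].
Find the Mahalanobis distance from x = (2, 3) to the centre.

Step 1 — centre the observation: (x - mu) = (1, 1).

Step 2 — invert Sigma. det(Sigma) = 2·18 - (-2)² = 32.
  Sigma^{-1} = (1/det) · [[d, -b], [-b, a]] = [[0.5625, 0.0625],
 [0.0625, 0.0625]].

Step 3 — form the quadratic (x - mu)^T · Sigma^{-1} · (x - mu):
  Sigma^{-1} · (x - mu) = (0.625, 0.125).
  (x - mu)^T · [Sigma^{-1} · (x - mu)] = (1)·(0.625) + (1)·(0.125) = 0.75.

Step 4 — take square root: d = √(0.75) ≈ 0.866.

d(x, mu) = √(0.75) ≈ 0.866


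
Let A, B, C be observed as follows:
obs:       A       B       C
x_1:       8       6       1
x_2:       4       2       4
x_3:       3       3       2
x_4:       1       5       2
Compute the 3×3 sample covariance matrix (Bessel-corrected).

Step 1 — column means:
  mean(A) = (8 + 4 + 3 + 1) / 4 = 16/4 = 4
  mean(B) = (6 + 2 + 3 + 5) / 4 = 16/4 = 4
  mean(C) = (1 + 4 + 2 + 2) / 4 = 9/4 = 2.25

Step 2 — sample covariance S[i,j] = (1/(n-1)) · Σ_k (x_{k,i} - mean_i) · (x_{k,j} - mean_j), with n-1 = 3.
  S[A,A] = ((4)·(4) + (0)·(0) + (-1)·(-1) + (-3)·(-3)) / 3 = 26/3 = 8.6667
  S[A,B] = ((4)·(2) + (0)·(-2) + (-1)·(-1) + (-3)·(1)) / 3 = 6/3 = 2
  S[A,C] = ((4)·(-1.25) + (0)·(1.75) + (-1)·(-0.25) + (-3)·(-0.25)) / 3 = -4/3 = -1.3333
  S[B,B] = ((2)·(2) + (-2)·(-2) + (-1)·(-1) + (1)·(1)) / 3 = 10/3 = 3.3333
  S[B,C] = ((2)·(-1.25) + (-2)·(1.75) + (-1)·(-0.25) + (1)·(-0.25)) / 3 = -6/3 = -2
  S[C,C] = ((-1.25)·(-1.25) + (1.75)·(1.75) + (-0.25)·(-0.25) + (-0.25)·(-0.25)) / 3 = 4.75/3 = 1.5833

S is symmetric (S[j,i] = S[i,j]). Assembling:

S = [[8.6667, 2, -1.3333],
 [2, 3.3333, -2],
 [-1.3333, -2, 1.5833]]


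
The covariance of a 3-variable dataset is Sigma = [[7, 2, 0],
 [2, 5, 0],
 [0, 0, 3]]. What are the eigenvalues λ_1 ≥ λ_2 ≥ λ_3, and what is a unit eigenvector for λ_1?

Step 1 — characteristic polynomial p(λ) = det(λI - Sigma) = λ³ - tr·λ² + c_1·λ - det, where tr = trace, c_1 = sum of the principal 2×2 minors, det = det(Sigma):
  tr = 7 + 5 + 3 = 15,
  c_1 = (7·5 - (2)²) + (7·3 - (0)²) + (5·3 - (0)²) = 31 + 21 + 15 = 67,
  det = 7·(5·3 - (0)²) - (2)·((2)·3 - (0)·(0)) + (0)·((2)·(0) - 5·(0)) = 7·(15) - (2)·(6) + (0)·(0) = 93.
  So p(λ) = λ³ - 15λ² + 67λ - 93.
Step 2 — look for an integer root (rational root theorem: any rational root is an integer divisor of 93). Testing λ = 3:
  p(3) = 27 - 135 + 201 - 93 = 0  ✓
  Dividing out (λ - 3): p(λ) = (λ - 3)(λ² - 12λ + 31).
Step 3 — remaining eigenvalues from the quadratic λ² - 12λ + 31 = 0:
  Δ = 12² - 4·31 = 144 - 124 = 20,  λ = (12 ± √20)/2 = (12 ± 4.4721)/2 ≈ 8.2361 or 3.7639.
  Sorted: λ_1 = 8.2361,  λ_2 = 3.7639,  λ_3 = 3  (check: sum = 15 = tr ✓).

Step 4 — unit eigenvector for λ_1 ≈ 8.2361: v spans the null space of (Sigma - λ_1 I), whose rows are
  r_1 = (-1.2361, 2, 0),  r_2 = (2, -3.2361, 0),  r_3 = (0, 0, -5.2361).
  v is orthogonal to every row, so take v ∝ r_1 × r_3 = ((2)·(-5.2361) - (0)·(0), (0)·(0) - (-1.2361)·(-5.2361), (-1.2361)·(0) - (2)·(0)) ≈ (-10.4721, -6.4721, 0).
  Rescale (multiply by -1 so the first nonzero entry is positive): u = (10.4721, 6.4721, 0).
  ||u|| = √((10.4721)² + (6.4721)² + (0)²) = √(151.5542) ≈ 12.3107,  v_1 = u/||u|| ≈ (0.8507, 0.5257, 0) (||v_1|| = 1).

λ_1 = 8.2361,  λ_2 = 3.7639,  λ_3 = 3;  v_1 ≈ (0.8507, 0.5257, 0)


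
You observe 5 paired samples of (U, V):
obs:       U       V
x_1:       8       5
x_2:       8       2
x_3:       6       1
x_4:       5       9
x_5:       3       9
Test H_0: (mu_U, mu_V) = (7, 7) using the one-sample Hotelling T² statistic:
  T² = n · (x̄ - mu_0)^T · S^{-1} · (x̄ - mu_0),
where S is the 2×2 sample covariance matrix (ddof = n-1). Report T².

Step 1 — sample mean vector:
  mean(U) = (8 + 8 + 6 + 5 + 3) / 5 = 30/5 = 6
  mean(V) = (5 + 2 + 1 + 9 + 9) / 5 = 26/5 = 5.2
  x̄ = (6, 5.2),  deviation x̄ - mu_0 = (6, 5.2) - (7, 7) = (-1, -1.8).

Step 2 — sample covariance matrix, S[i,j] = (1/(n-1)) · Σ_k (x_{k,i} - mean_i) · (x_{k,j} - mean_j), divisor n-1 = 4:
  S[U,U] = ((2)·(2) + (2)·(2) + (0)·(0) + (-1)·(-1) + (-3)·(-3)) / 4 = 18/4 = 4.5
  S[U,V] = ((2)·(-0.2) + (2)·(-3.2) + (0)·(-4.2) + (-1)·(3.8) + (-3)·(3.8)) / 4 = -22/4 = -5.5
  S[V,V] = ((-0.2)·(-0.2) + (-3.2)·(-3.2) + (-4.2)·(-4.2) + (3.8)·(3.8) + (3.8)·(3.8)) / 4 = 56.8/4 = 14.2
  S = [[4.5, -5.5],
 [-5.5, 14.2]].

Step 3 — invert S. det(S) = 4.5·14.2 - (-5.5)² = 33.65.
  S^{-1} = (1/det) · [[d, -b], [-b, a]] = [[0.422, 0.1634],
 [0.1634, 0.1337]].

Step 4 — quadratic form (x̄ - mu_0)^T · S^{-1} · (x̄ - mu_0):
  S^{-1} · (x̄ - mu_0) = (-0.7162, -0.4042),
  (x̄ - mu_0)^T · [...] = (-1)·(-0.7162) + (-1.8)·(-0.4042) = 1.4437.

Step 5 — scale by n: T² = 5 · 1.4437 = 7.2184.

T² ≈ 7.2184


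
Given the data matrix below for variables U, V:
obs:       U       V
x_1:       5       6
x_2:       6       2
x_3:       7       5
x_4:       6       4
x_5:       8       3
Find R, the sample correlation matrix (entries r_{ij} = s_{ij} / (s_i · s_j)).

Step 1 — column means:
  mean(U) = (5 + 6 + 7 + 6 + 8) / 5 = 32/5 = 6.4
  mean(V) = (6 + 2 + 5 + 4 + 3) / 5 = 20/5 = 4

Step 2 — sample variances and covariances s[i,j] = (1/(n-1)) · Σ_k (x_{k,i} - mean_i) · (x_{k,j} - mean_j), with n-1 = 4:
  s[U,U] = ((-1.4)·(-1.4) + (-0.4)·(-0.4) + (0.6)·(0.6) + (-0.4)·(-0.4) + (1.6)·(1.6)) / 4 = 5.2/4 = 1.3
  s[U,V] = ((-1.4)·(2) + (-0.4)·(-2) + (0.6)·(1) + (-0.4)·(0) + (1.6)·(-1)) / 4 = -3/4 = -0.75
  s[V,V] = ((2)·(2) + (-2)·(-2) + (1)·(1) + (0)·(0) + (-1)·(-1)) / 4 = 10/4 = 2.5
  Sample standard deviations s_i = √(s[i,i]):
  s(U) = √(1.3) = 1.1402
  s(V) = √(2.5) = 1.5811

Step 3 — r_{ij} = s_{ij} / (s_i · s_j):
  r[U,U] = 1 (diagonal).
  r[U,V] = -0.75 / (1.1402 · 1.5811) = -0.75 / 1.8028 = -0.416
  r[V,V] = 1 (diagonal).

R is symmetric with unit diagonal. Assembling:

R = [[1, -0.416],
 [-0.416, 1]]


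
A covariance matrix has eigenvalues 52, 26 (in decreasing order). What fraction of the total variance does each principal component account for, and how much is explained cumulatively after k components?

Step 1 — total variance = trace(Sigma) = Σ λ_i = 52 + 26 = 78.

Step 2 — fraction explained by component i = λ_i / Σ λ:
  PC1: 52/78 = 0.6667
  PC2: 26/78 = 0.3333

Step 3 — cumulative fraction after k components = (λ_1 + ... + λ_k) / Σ λ:
  k = 1: 52/78 = 0.6667
  k = 2: (52 + 26)/78 = 78/78 = 1

Summary (fraction, with percent):

explained: PC1 0.6667 (66.67%), PC2 0.3333 (33.33%);  cumulative: 0.6667, 1


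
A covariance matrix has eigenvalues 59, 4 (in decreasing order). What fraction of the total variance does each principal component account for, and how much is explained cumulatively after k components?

Step 1 — total variance = trace(Sigma) = Σ λ_i = 59 + 4 = 63.

Step 2 — fraction explained by component i = λ_i / Σ λ:
  PC1: 59/63 = 0.9365
  PC2: 4/63 = 0.0635

Step 3 — cumulative fraction after k components = (λ_1 + ... + λ_k) / Σ λ:
  k = 1: 59/63 = 0.9365
  k = 2: (59 + 4)/63 = 63/63 = 1

Summary (fraction, with percent):

explained: PC1 0.9365 (93.65%), PC2 0.0635 (6.35%);  cumulative: 0.9365, 1


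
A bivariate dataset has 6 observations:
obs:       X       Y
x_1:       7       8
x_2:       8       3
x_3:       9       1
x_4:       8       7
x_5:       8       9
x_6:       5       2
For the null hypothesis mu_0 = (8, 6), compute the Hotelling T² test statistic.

Step 1 — sample mean vector:
  mean(X) = (7 + 8 + 9 + 8 + 8 + 5) / 6 = 45/6 = 7.5
  mean(Y) = (8 + 3 + 1 + 7 + 9 + 2) / 6 = 30/6 = 5
  x̄ = (7.5, 5),  deviation x̄ - mu_0 = (7.5, 5) - (8, 6) = (-0.5, -1).

Step 2 — sample covariance matrix, S[i,j] = (1/(n-1)) · Σ_k (x_{k,i} - mean_i) · (x_{k,j} - mean_j), divisor n-1 = 5:
  S[X,X] = ((-0.5)·(-0.5) + (0.5)·(0.5) + (1.5)·(1.5) + (0.5)·(0.5) + (0.5)·(0.5) + (-2.5)·(-2.5)) / 5 = 9.5/5 = 1.9
  S[X,Y] = ((-0.5)·(3) + (0.5)·(-2) + (1.5)·(-4) + (0.5)·(2) + (0.5)·(4) + (-2.5)·(-3)) / 5 = 2/5 = 0.4
  S[Y,Y] = ((3)·(3) + (-2)·(-2) + (-4)·(-4) + (2)·(2) + (4)·(4) + (-3)·(-3)) / 5 = 58/5 = 11.6
  S = [[1.9, 0.4],
 [0.4, 11.6]].

Step 3 — invert S. det(S) = 1.9·11.6 - (0.4)² = 21.88.
  S^{-1} = (1/det) · [[d, -b], [-b, a]] = [[0.5302, -0.0183],
 [-0.0183, 0.0868]].

Step 4 — quadratic form (x̄ - mu_0)^T · S^{-1} · (x̄ - mu_0):
  S^{-1} · (x̄ - mu_0) = (-0.2468, -0.0777),
  (x̄ - mu_0)^T · [...] = (-0.5)·(-0.2468) + (-1)·(-0.0777) = 0.2011.

Step 5 — scale by n: T² = 6 · 0.2011 = 1.2066.

T² ≈ 1.2066


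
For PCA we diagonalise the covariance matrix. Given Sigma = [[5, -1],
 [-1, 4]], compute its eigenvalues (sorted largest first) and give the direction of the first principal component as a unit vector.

Step 1 — characteristic polynomial of 2×2 Sigma:
  det(Sigma - λI) = λ² - trace · λ + det = 0.
  trace = 5 + 4 = 9, det = 5·4 - (-1)² = 19.
Step 2 — discriminant:
  Δ = trace² - 4·det = 81 - 76 = 5.
Step 3 — eigenvalues:
  λ = (trace ± √Δ)/2 = (9 ± 2.2361)/2,
  λ_1 = 5.618,  λ_2 = 3.382.

Step 4 — unit eigenvector for λ_1: solve (Sigma - λ_1 I)v = 0. First row:
  (5 - 5.618)·v_x + (-1)·v_y = 0, i.e. (-0.618)·v_x + (-1)·v_y = 0,
  so v ∝ (b, λ_1 - a) = (-1, 0.618); multiply by -1 so the first entry is positive: u = (1, -0.618).
  ||u|| = √((1)² + (-0.618)²) = √(1.382) ≈ 1.1756,
  v_1 = u/||u|| ≈ (0.8507, -0.5257) (||v_1|| = 1).

λ_1 = 5.618,  λ_2 = 3.382;  v_1 ≈ (0.8507, -0.5257)


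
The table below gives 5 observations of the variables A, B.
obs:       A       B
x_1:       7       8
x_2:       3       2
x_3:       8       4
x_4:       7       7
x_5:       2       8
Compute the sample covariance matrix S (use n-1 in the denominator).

Step 1 — column means:
  mean(A) = (7 + 3 + 8 + 7 + 2) / 5 = 27/5 = 5.4
  mean(B) = (8 + 2 + 4 + 7 + 8) / 5 = 29/5 = 5.8

Step 2 — sample covariance S[i,j] = (1/(n-1)) · Σ_k (x_{k,i} - mean_i) · (x_{k,j} - mean_j), with n-1 = 4.
  S[A,A] = ((1.6)·(1.6) + (-2.4)·(-2.4) + (2.6)·(2.6) + (1.6)·(1.6) + (-3.4)·(-3.4)) / 4 = 29.2/4 = 7.3
  S[A,B] = ((1.6)·(2.2) + (-2.4)·(-3.8) + (2.6)·(-1.8) + (1.6)·(1.2) + (-3.4)·(2.2)) / 4 = 2.4/4 = 0.6
  S[B,B] = ((2.2)·(2.2) + (-3.8)·(-3.8) + (-1.8)·(-1.8) + (1.2)·(1.2) + (2.2)·(2.2)) / 4 = 28.8/4 = 7.2

S is symmetric (S[j,i] = S[i,j]). Assembling:

S = [[7.3, 0.6],
 [0.6, 7.2]]


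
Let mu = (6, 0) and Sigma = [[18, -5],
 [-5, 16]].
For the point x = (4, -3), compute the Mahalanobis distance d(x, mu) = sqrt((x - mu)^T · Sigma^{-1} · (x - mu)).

Step 1 — centre the observation: (x - mu) = (-2, -3).

Step 2 — invert Sigma. det(Sigma) = 18·16 - (-5)² = 263.
  Sigma^{-1} = (1/det) · [[d, -b], [-b, a]] = [[0.0608, 0.019],
 [0.019, 0.0684]].

Step 3 — form the quadratic (x - mu)^T · Sigma^{-1} · (x - mu):
  Sigma^{-1} · (x - mu) = (-0.1787, -0.2433).
  (x - mu)^T · [Sigma^{-1} · (x - mu)] = (-2)·(-0.1787) + (-3)·(-0.2433) = 1.0875.

Step 4 — take square root: d = √(1.0875) ≈ 1.0428.

d(x, mu) = √(1.0875) ≈ 1.0428


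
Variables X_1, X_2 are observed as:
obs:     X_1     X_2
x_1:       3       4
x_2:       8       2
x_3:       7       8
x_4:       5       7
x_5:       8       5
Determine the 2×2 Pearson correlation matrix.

Step 1 — column means:
  mean(X_1) = (3 + 8 + 7 + 5 + 8) / 5 = 31/5 = 6.2
  mean(X_2) = (4 + 2 + 8 + 7 + 5) / 5 = 26/5 = 5.2

Step 2 — sample variances and covariances s[i,j] = (1/(n-1)) · Σ_k (x_{k,i} - mean_i) · (x_{k,j} - mean_j), with n-1 = 4:
  s[X_1,X_1] = ((-3.2)·(-3.2) + (1.8)·(1.8) + (0.8)·(0.8) + (-1.2)·(-1.2) + (1.8)·(1.8)) / 4 = 18.8/4 = 4.7
  s[X_1,X_2] = ((-3.2)·(-1.2) + (1.8)·(-3.2) + (0.8)·(2.8) + (-1.2)·(1.8) + (1.8)·(-0.2)) / 4 = -2.2/4 = -0.55
  s[X_2,X_2] = ((-1.2)·(-1.2) + (-3.2)·(-3.2) + (2.8)·(2.8) + (1.8)·(1.8) + (-0.2)·(-0.2)) / 4 = 22.8/4 = 5.7
  Sample standard deviations s_i = √(s[i,i]):
  s(X_1) = √(4.7) = 2.1679
  s(X_2) = √(5.7) = 2.3875

Step 3 — r_{ij} = s_{ij} / (s_i · s_j):
  r[X_1,X_1] = 1 (diagonal).
  r[X_1,X_2] = -0.55 / (2.1679 · 2.3875) = -0.55 / 5.1759 = -0.1063
  r[X_2,X_2] = 1 (diagonal).

R is symmetric with unit diagonal. Assembling:

R = [[1, -0.1063],
 [-0.1063, 1]]


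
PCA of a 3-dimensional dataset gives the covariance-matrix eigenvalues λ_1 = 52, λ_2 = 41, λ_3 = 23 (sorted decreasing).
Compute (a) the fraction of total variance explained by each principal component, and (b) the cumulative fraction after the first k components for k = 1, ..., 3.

Step 1 — total variance = trace(Sigma) = Σ λ_i = 52 + 41 + 23 = 116.

Step 2 — fraction explained by component i = λ_i / Σ λ:
  PC1: 52/116 = 0.4483
  PC2: 41/116 = 0.3534
  PC3: 23/116 = 0.1983

Step 3 — cumulative fraction after k components = (λ_1 + ... + λ_k) / Σ λ:
  k = 1: 52/116 = 0.4483
  k = 2: (52 + 41)/116 = 93/116 = 0.8017
  k = 3: (52 + 41 + 23)/116 = 116/116 = 1

Summary (fraction, with percent):

explained: PC1 0.4483 (44.83%), PC2 0.3534 (35.34%), PC3 0.1983 (19.83%);  cumulative: 0.4483, 0.8017, 1


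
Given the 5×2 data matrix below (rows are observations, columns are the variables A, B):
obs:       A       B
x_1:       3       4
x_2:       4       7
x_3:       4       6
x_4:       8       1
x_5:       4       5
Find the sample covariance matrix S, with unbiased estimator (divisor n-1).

Step 1 — column means:
  mean(A) = (3 + 4 + 4 + 8 + 4) / 5 = 23/5 = 4.6
  mean(B) = (4 + 7 + 6 + 1 + 5) / 5 = 23/5 = 4.6

Step 2 — sample covariance S[i,j] = (1/(n-1)) · Σ_k (x_{k,i} - mean_i) · (x_{k,j} - mean_j), with n-1 = 4.
  S[A,A] = ((-1.6)·(-1.6) + (-0.6)·(-0.6) + (-0.6)·(-0.6) + (3.4)·(3.4) + (-0.6)·(-0.6)) / 4 = 15.2/4 = 3.8
  S[A,B] = ((-1.6)·(-0.6) + (-0.6)·(2.4) + (-0.6)·(1.4) + (3.4)·(-3.6) + (-0.6)·(0.4)) / 4 = -13.8/4 = -3.45
  S[B,B] = ((-0.6)·(-0.6) + (2.4)·(2.4) + (1.4)·(1.4) + (-3.6)·(-3.6) + (0.4)·(0.4)) / 4 = 21.2/4 = 5.3

S is symmetric (S[j,i] = S[i,j]). Assembling:

S = [[3.8, -3.45],
 [-3.45, 5.3]]


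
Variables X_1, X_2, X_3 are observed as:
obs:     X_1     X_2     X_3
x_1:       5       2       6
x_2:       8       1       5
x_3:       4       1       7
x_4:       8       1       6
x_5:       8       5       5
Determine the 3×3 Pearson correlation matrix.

Step 1 — column means:
  mean(X_1) = (5 + 8 + 4 + 8 + 8) / 5 = 33/5 = 6.6
  mean(X_2) = (2 + 1 + 1 + 1 + 5) / 5 = 10/5 = 2
  mean(X_3) = (6 + 5 + 7 + 6 + 5) / 5 = 29/5 = 5.8

Step 2 — sample variances and covariances s[i,j] = (1/(n-1)) · Σ_k (x_{k,i} - mean_i) · (x_{k,j} - mean_j), with n-1 = 4:
  s[X_1,X_1] = ((-1.6)·(-1.6) + (1.4)·(1.4) + (-2.6)·(-2.6) + (1.4)·(1.4) + (1.4)·(1.4)) / 4 = 15.2/4 = 3.8
  s[X_1,X_2] = ((-1.6)·(0) + (1.4)·(-1) + (-2.6)·(-1) + (1.4)·(-1) + (1.4)·(3)) / 4 = 4/4 = 1
  s[X_1,X_3] = ((-1.6)·(0.2) + (1.4)·(-0.8) + (-2.6)·(1.2) + (1.4)·(0.2) + (1.4)·(-0.8)) / 4 = -5.4/4 = -1.35
  s[X_2,X_2] = ((0)·(0) + (-1)·(-1) + (-1)·(-1) + (-1)·(-1) + (3)·(3)) / 4 = 12/4 = 3
  s[X_2,X_3] = ((0)·(0.2) + (-1)·(-0.8) + (-1)·(1.2) + (-1)·(0.2) + (3)·(-0.8)) / 4 = -3/4 = -0.75
  s[X_3,X_3] = ((0.2)·(0.2) + (-0.8)·(-0.8) + (1.2)·(1.2) + (0.2)·(0.2) + (-0.8)·(-0.8)) / 4 = 2.8/4 = 0.7
  Sample standard deviations s_i = √(s[i,i]):
  s(X_1) = √(3.8) = 1.9494
  s(X_2) = √(3) = 1.7321
  s(X_3) = √(0.7) = 0.8367

Step 3 — r_{ij} = s_{ij} / (s_i · s_j):
  r[X_1,X_1] = 1 (diagonal).
  r[X_1,X_2] = 1 / (1.9494 · 1.7321) = 1 / 3.3764 = 0.2962
  r[X_1,X_3] = -1.35 / (1.9494 · 0.8367) = -1.35 / 1.631 = -0.8277
  r[X_2,X_2] = 1 (diagonal).
  r[X_2,X_3] = -0.75 / (1.7321 · 0.8367) = -0.75 / 1.4491 = -0.5175
  r[X_3,X_3] = 1 (diagonal).

R is symmetric with unit diagonal. Assembling:

R = [[1, 0.2962, -0.8277],
 [0.2962, 1, -0.5175],
 [-0.8277, -0.5175, 1]]


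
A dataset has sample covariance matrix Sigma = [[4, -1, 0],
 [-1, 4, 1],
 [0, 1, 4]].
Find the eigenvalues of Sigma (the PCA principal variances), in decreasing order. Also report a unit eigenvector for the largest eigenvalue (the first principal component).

Step 1 — characteristic polynomial p(λ) = det(λI - Sigma) = λ³ - tr·λ² + c_1·λ - det, where tr = trace, c_1 = sum of the principal 2×2 minors, det = det(Sigma):
  tr = 4 + 4 + 4 = 12,
  c_1 = (4·4 - (-1)²) + (4·4 - (0)²) + (4·4 - (1)²) = 15 + 16 + 15 = 46,
  det = 4·(4·4 - (1)²) - (-1)·((-1)·4 - (1)·(0)) + (0)·((-1)·(1) - 4·(0)) = 4·(15) - (-1)·(-4) + (0)·(-1) = 56.
  So p(λ) = λ³ - 12λ² + 46λ - 56.
Step 2 — look for an integer root (rational root theorem: any rational root is an integer divisor of 56). Testing λ = 4:
  p(4) = 64 - 192 + 184 - 56 = 0  ✓
  Dividing out (λ - 4): p(λ) = (λ - 4)(λ² - 8λ + 14).
Step 3 — remaining eigenvalues from the quadratic λ² - 8λ + 14 = 0:
  Δ = 8² - 4·14 = 64 - 56 = 8,  λ = (8 ± √8)/2 = (8 ± 2.8284)/2 ≈ 5.4142 or 2.5858.
  Sorted: λ_1 = 5.4142,  λ_2 = 4,  λ_3 = 2.5858  (check: sum = 12 = tr ✓).

Step 4 — unit eigenvector for λ_1 ≈ 5.4142: v spans the null space of (Sigma - λ_1 I), whose rows are
  r_1 = (-1.4142, -1, 0),  r_2 = (-1, -1.4142, 1),  r_3 = (0, 1, -1.4142).
  v is orthogonal to every row, so take v ∝ r_1 × r_2 = ((-1)·(1) - (0)·(-1.4142), (0)·(-1) - (-1.4142)·(1), (-1.4142)·(-1.4142) - (-1)·(-1)) ≈ (-1, 1.4142, 1).
  Rescale (multiply by -1 so the first nonzero entry is positive): u = (1, -1.4142, -1).
  ||u|| = √((1)² + (-1.4142)² + (-1)²) = √(4) ≈ 2,  v_1 = u/||u|| ≈ (0.5, -0.7071, -0.5) (||v_1|| = 1).

λ_1 = 5.4142,  λ_2 = 4,  λ_3 = 2.5858;  v_1 ≈ (0.5, -0.7071, -0.5)


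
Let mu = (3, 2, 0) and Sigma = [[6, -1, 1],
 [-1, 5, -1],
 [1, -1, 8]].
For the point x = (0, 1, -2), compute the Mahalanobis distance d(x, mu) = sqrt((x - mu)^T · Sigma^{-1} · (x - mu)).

Step 1 — centre the observation: (x - mu) = (-3, -1, -2).

Step 2 — invert Sigma (cofactor / det for 3×3, or solve directly):
  Sigma^{-1} = [[0.1749, 0.0314, -0.0179],
 [0.0314, 0.2108, 0.0224],
 [-0.0179, 0.0224, 0.13]].

Step 3 — form the quadratic (x - mu)^T · Sigma^{-1} · (x - mu):
  Sigma^{-1} · (x - mu) = (-0.5202, -0.3498, -0.2287).
  (x - mu)^T · [Sigma^{-1} · (x - mu)] = (-3)·(-0.5202) + (-1)·(-0.3498) + (-2)·(-0.2287) = 2.3677.

Step 4 — take square root: d = √(2.3677) ≈ 1.5387.

d(x, mu) = √(2.3677) ≈ 1.5387


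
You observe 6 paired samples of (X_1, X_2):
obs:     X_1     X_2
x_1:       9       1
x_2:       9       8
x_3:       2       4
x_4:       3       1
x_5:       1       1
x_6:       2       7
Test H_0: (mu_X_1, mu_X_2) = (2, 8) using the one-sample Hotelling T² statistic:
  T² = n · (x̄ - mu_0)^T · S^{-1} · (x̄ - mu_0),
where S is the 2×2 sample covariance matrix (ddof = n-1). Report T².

Step 1 — sample mean vector:
  mean(X_1) = (9 + 9 + 2 + 3 + 1 + 2) / 6 = 26/6 = 4.3333
  mean(X_2) = (1 + 8 + 4 + 1 + 1 + 7) / 6 = 22/6 = 3.6667
  x̄ = (4.3333, 3.6667),  deviation x̄ - mu_0 = (4.3333, 3.6667) - (2, 8) = (2.3333, -4.3333).

Step 2 — sample covariance matrix, S[i,j] = (1/(n-1)) · Σ_k (x_{k,i} - mean_i) · (x_{k,j} - mean_j), divisor n-1 = 5:
  S[X_1,X_1] = ((4.6667)·(4.6667) + (4.6667)·(4.6667) + (-2.3333)·(-2.3333) + (-1.3333)·(-1.3333) + (-3.3333)·(-3.3333) + (-2.3333)·(-2.3333)) / 5 = 67.3333/5 = 13.4667
  S[X_1,X_2] = ((4.6667)·(-2.6667) + (4.6667)·(4.3333) + (-2.3333)·(0.3333) + (-1.3333)·(-2.6667) + (-3.3333)·(-2.6667) + (-2.3333)·(3.3333)) / 5 = 11.6667/5 = 2.3333
  S[X_2,X_2] = ((-2.6667)·(-2.6667) + (4.3333)·(4.3333) + (0.3333)·(0.3333) + (-2.6667)·(-2.6667) + (-2.6667)·(-2.6667) + (3.3333)·(3.3333)) / 5 = 51.3333/5 = 10.2667
  S = [[13.4667, 2.3333],
 [2.3333, 10.2667]].

Step 3 — invert S. det(S) = 13.4667·10.2667 - (2.3333)² = 132.8133.
  S^{-1} = (1/det) · [[d, -b], [-b, a]] = [[0.0773, -0.0176],
 [-0.0176, 0.1014]].

Step 4 — quadratic form (x̄ - mu_0)^T · S^{-1} · (x̄ - mu_0):
  S^{-1} · (x̄ - mu_0) = (0.2565, -0.4804),
  (x̄ - mu_0)^T · [...] = (2.3333)·(0.2565) + (-4.3333)·(-0.4804) = 2.6801.

Step 5 — scale by n: T² = 6 · 2.6801 = 16.0807.

T² ≈ 16.0807


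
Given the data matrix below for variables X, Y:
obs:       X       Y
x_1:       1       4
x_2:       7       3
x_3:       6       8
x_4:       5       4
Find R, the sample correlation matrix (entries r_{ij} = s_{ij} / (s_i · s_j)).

Step 1 — column means:
  mean(X) = (1 + 7 + 6 + 5) / 4 = 19/4 = 4.75
  mean(Y) = (4 + 3 + 8 + 4) / 4 = 19/4 = 4.75

Step 2 — sample variances and covariances s[i,j] = (1/(n-1)) · Σ_k (x_{k,i} - mean_i) · (x_{k,j} - mean_j), with n-1 = 3:
  s[X,X] = ((-3.75)·(-3.75) + (2.25)·(2.25) + (1.25)·(1.25) + (0.25)·(0.25)) / 3 = 20.75/3 = 6.9167
  s[X,Y] = ((-3.75)·(-0.75) + (2.25)·(-1.75) + (1.25)·(3.25) + (0.25)·(-0.75)) / 3 = 2.75/3 = 0.9167
  s[Y,Y] = ((-0.75)·(-0.75) + (-1.75)·(-1.75) + (3.25)·(3.25) + (-0.75)·(-0.75)) / 3 = 14.75/3 = 4.9167
  Sample standard deviations s_i = √(s[i,i]):
  s(X) = √(6.9167) = 2.63
  s(Y) = √(4.9167) = 2.2174

Step 3 — r_{ij} = s_{ij} / (s_i · s_j):
  r[X,X] = 1 (diagonal).
  r[X,Y] = 0.9167 / (2.63 · 2.2174) = 0.9167 / 5.8315 = 0.1572
  r[Y,Y] = 1 (diagonal).

R is symmetric with unit diagonal. Assembling:

R = [[1, 0.1572],
 [0.1572, 1]]


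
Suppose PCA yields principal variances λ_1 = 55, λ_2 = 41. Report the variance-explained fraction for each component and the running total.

Step 1 — total variance = trace(Sigma) = Σ λ_i = 55 + 41 = 96.

Step 2 — fraction explained by component i = λ_i / Σ λ:
  PC1: 55/96 = 0.5729
  PC2: 41/96 = 0.4271

Step 3 — cumulative fraction after k components = (λ_1 + ... + λ_k) / Σ λ:
  k = 1: 55/96 = 0.5729
  k = 2: (55 + 41)/96 = 96/96 = 1

Summary (fraction, with percent):

explained: PC1 0.5729 (57.29%), PC2 0.4271 (42.71%);  cumulative: 0.5729, 1


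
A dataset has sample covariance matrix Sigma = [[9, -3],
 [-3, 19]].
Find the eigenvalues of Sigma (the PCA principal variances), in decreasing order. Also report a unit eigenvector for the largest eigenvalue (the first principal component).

Step 1 — characteristic polynomial of 2×2 Sigma:
  det(Sigma - λI) = λ² - trace · λ + det = 0.
  trace = 9 + 19 = 28, det = 9·19 - (-3)² = 162.
Step 2 — discriminant:
  Δ = trace² - 4·det = 784 - 648 = 136.
Step 3 — eigenvalues:
  λ = (trace ± √Δ)/2 = (28 ± 11.6619)/2,
  λ_1 = 19.831,  λ_2 = 8.169.

Step 4 — unit eigenvector for λ_1: solve (Sigma - λ_1 I)v = 0. First row:
  (9 - 19.831)·v_x + (-3)·v_y = 0, i.e. (-10.831)·v_x + (-3)·v_y = 0,
  so v ∝ (b, λ_1 - a) = (-3, 10.831); multiply by -1 so the first entry is positive: u = (3, -10.831).
  ||u|| = √((3)² + (-10.831)²) = √(126.3095) ≈ 11.2388,
  v_1 = u/||u|| ≈ (0.2669, -0.9637) (||v_1|| = 1).

λ_1 = 19.831,  λ_2 = 8.169;  v_1 ≈ (0.2669, -0.9637)


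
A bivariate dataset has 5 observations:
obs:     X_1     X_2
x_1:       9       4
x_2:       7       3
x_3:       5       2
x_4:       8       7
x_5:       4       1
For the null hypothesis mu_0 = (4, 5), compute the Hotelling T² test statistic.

Step 1 — sample mean vector:
  mean(X_1) = (9 + 7 + 5 + 8 + 4) / 5 = 33/5 = 6.6
  mean(X_2) = (4 + 3 + 2 + 7 + 1) / 5 = 17/5 = 3.4
  x̄ = (6.6, 3.4),  deviation x̄ - mu_0 = (6.6, 3.4) - (4, 5) = (2.6, -1.6).

Step 2 — sample covariance matrix, S[i,j] = (1/(n-1)) · Σ_k (x_{k,i} - mean_i) · (x_{k,j} - mean_j), divisor n-1 = 4:
  S[X_1,X_1] = ((2.4)·(2.4) + (0.4)·(0.4) + (-1.6)·(-1.6) + (1.4)·(1.4) + (-2.6)·(-2.6)) / 4 = 17.2/4 = 4.3
  S[X_1,X_2] = ((2.4)·(0.6) + (0.4)·(-0.4) + (-1.6)·(-1.4) + (1.4)·(3.6) + (-2.6)·(-2.4)) / 4 = 14.8/4 = 3.7
  S[X_2,X_2] = ((0.6)·(0.6) + (-0.4)·(-0.4) + (-1.4)·(-1.4) + (3.6)·(3.6) + (-2.4)·(-2.4)) / 4 = 21.2/4 = 5.3
  S = [[4.3, 3.7],
 [3.7, 5.3]].

Step 3 — invert S. det(S) = 4.3·5.3 - (3.7)² = 9.1.
  S^{-1} = (1/det) · [[d, -b], [-b, a]] = [[0.5824, -0.4066],
 [-0.4066, 0.4725]].

Step 4 — quadratic form (x̄ - mu_0)^T · S^{-1} · (x̄ - mu_0):
  S^{-1} · (x̄ - mu_0) = (2.1648, -1.8132),
  (x̄ - mu_0)^T · [...] = (2.6)·(2.1648) + (-1.6)·(-1.8132) = 8.5297.

Step 5 — scale by n: T² = 5 · 8.5297 = 42.6484.

T² ≈ 42.6484


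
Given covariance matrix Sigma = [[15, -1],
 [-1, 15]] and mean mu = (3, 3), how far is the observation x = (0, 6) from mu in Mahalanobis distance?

Step 1 — centre the observation: (x - mu) = (-3, 3).

Step 2 — invert Sigma. det(Sigma) = 15·15 - (-1)² = 224.
  Sigma^{-1} = (1/det) · [[d, -b], [-b, a]] = [[0.067, 0.0045],
 [0.0045, 0.067]].

Step 3 — form the quadratic (x - mu)^T · Sigma^{-1} · (x - mu):
  Sigma^{-1} · (x - mu) = (-0.1875, 0.1875).
  (x - mu)^T · [Sigma^{-1} · (x - mu)] = (-3)·(-0.1875) + (3)·(0.1875) = 1.125.

Step 4 — take square root: d = √(1.125) ≈ 1.0607.

d(x, mu) = √(1.125) ≈ 1.0607


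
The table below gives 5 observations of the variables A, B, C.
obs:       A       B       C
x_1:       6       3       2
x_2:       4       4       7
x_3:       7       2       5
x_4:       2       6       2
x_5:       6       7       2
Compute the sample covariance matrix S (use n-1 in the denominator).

Step 1 — column means:
  mean(A) = (6 + 4 + 7 + 2 + 6) / 5 = 25/5 = 5
  mean(B) = (3 + 4 + 2 + 6 + 7) / 5 = 22/5 = 4.4
  mean(C) = (2 + 7 + 5 + 2 + 2) / 5 = 18/5 = 3.6

Step 2 — sample covariance S[i,j] = (1/(n-1)) · Σ_k (x_{k,i} - mean_i) · (x_{k,j} - mean_j), with n-1 = 4.
  S[A,A] = ((1)·(1) + (-1)·(-1) + (2)·(2) + (-3)·(-3) + (1)·(1)) / 4 = 16/4 = 4
  S[A,B] = ((1)·(-1.4) + (-1)·(-0.4) + (2)·(-2.4) + (-3)·(1.6) + (1)·(2.6)) / 4 = -8/4 = -2
  S[A,C] = ((1)·(-1.6) + (-1)·(3.4) + (2)·(1.4) + (-3)·(-1.6) + (1)·(-1.6)) / 4 = 1/4 = 0.25
  S[B,B] = ((-1.4)·(-1.4) + (-0.4)·(-0.4) + (-2.4)·(-2.4) + (1.6)·(1.6) + (2.6)·(2.6)) / 4 = 17.2/4 = 4.3
  S[B,C] = ((-1.4)·(-1.6) + (-0.4)·(3.4) + (-2.4)·(1.4) + (1.6)·(-1.6) + (2.6)·(-1.6)) / 4 = -9.2/4 = -2.3
  S[C,C] = ((-1.6)·(-1.6) + (3.4)·(3.4) + (1.4)·(1.4) + (-1.6)·(-1.6) + (-1.6)·(-1.6)) / 4 = 21.2/4 = 5.3

S is symmetric (S[j,i] = S[i,j]). Assembling:

S = [[4, -2, 0.25],
 [-2, 4.3, -2.3],
 [0.25, -2.3, 5.3]]


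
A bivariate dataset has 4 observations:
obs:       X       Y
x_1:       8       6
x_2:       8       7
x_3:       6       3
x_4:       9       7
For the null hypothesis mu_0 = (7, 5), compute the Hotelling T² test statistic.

Step 1 — sample mean vector:
  mean(X) = (8 + 8 + 6 + 9) / 4 = 31/4 = 7.75
  mean(Y) = (6 + 7 + 3 + 7) / 4 = 23/4 = 5.75
  x̄ = (7.75, 5.75),  deviation x̄ - mu_0 = (7.75, 5.75) - (7, 5) = (0.75, 0.75).

Step 2 — sample covariance matrix, S[i,j] = (1/(n-1)) · Σ_k (x_{k,i} - mean_i) · (x_{k,j} - mean_j), divisor n-1 = 3:
  S[X,X] = ((0.25)·(0.25) + (0.25)·(0.25) + (-1.75)·(-1.75) + (1.25)·(1.25)) / 3 = 4.75/3 = 1.5833
  S[X,Y] = ((0.25)·(0.25) + (0.25)·(1.25) + (-1.75)·(-2.75) + (1.25)·(1.25)) / 3 = 6.75/3 = 2.25
  S[Y,Y] = ((0.25)·(0.25) + (1.25)·(1.25) + (-2.75)·(-2.75) + (1.25)·(1.25)) / 3 = 10.75/3 = 3.5833
  S = [[1.5833, 2.25],
 [2.25, 3.5833]].

Step 3 — invert S. det(S) = 1.5833·3.5833 - (2.25)² = 0.6111.
  S^{-1} = (1/det) · [[d, -b], [-b, a]] = [[5.8636, -3.6818],
 [-3.6818, 2.5909]].

Step 4 — quadratic form (x̄ - mu_0)^T · S^{-1} · (x̄ - mu_0):
  S^{-1} · (x̄ - mu_0) = (1.6364, -0.8182),
  (x̄ - mu_0)^T · [...] = (0.75)·(1.6364) + (0.75)·(-0.8182) = 0.6136.

Step 5 — scale by n: T² = 4 · 0.6136 = 2.4545.

T² ≈ 2.4545


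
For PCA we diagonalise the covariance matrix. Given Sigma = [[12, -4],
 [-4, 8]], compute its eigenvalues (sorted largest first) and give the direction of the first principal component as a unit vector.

Step 1 — characteristic polynomial of 2×2 Sigma:
  det(Sigma - λI) = λ² - trace · λ + det = 0.
  trace = 12 + 8 = 20, det = 12·8 - (-4)² = 80.
Step 2 — discriminant:
  Δ = trace² - 4·det = 400 - 320 = 80.
Step 3 — eigenvalues:
  λ = (trace ± √Δ)/2 = (20 ± 8.9443)/2,
  λ_1 = 14.4721,  λ_2 = 5.5279.

Step 4 — unit eigenvector for λ_1: solve (Sigma - λ_1 I)v = 0. First row:
  (12 - 14.4721)·v_x + (-4)·v_y = 0, i.e. (-2.4721)·v_x + (-4)·v_y = 0,
  so v ∝ (b, λ_1 - a) = (-4, 2.4721); multiply by -1 so the first entry is positive: u = (4, -2.4721).
  ||u|| = √((4)² + (-2.4721)²) = √(22.1115) ≈ 4.7023,
  v_1 = u/||u|| ≈ (0.8507, -0.5257) (||v_1|| = 1).

λ_1 = 14.4721,  λ_2 = 5.5279;  v_1 ≈ (0.8507, -0.5257)


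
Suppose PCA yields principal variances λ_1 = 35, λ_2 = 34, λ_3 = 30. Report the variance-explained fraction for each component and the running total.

Step 1 — total variance = trace(Sigma) = Σ λ_i = 35 + 34 + 30 = 99.

Step 2 — fraction explained by component i = λ_i / Σ λ:
  PC1: 35/99 = 0.3535
  PC2: 34/99 = 0.3434
  PC3: 30/99 = 0.303

Step 3 — cumulative fraction after k components = (λ_1 + ... + λ_k) / Σ λ:
  k = 1: 35/99 = 0.3535
  k = 2: (35 + 34)/99 = 69/99 = 0.697
  k = 3: (35 + 34 + 30)/99 = 99/99 = 1

Summary (fraction, with percent):

explained: PC1 0.3535 (35.35%), PC2 0.3434 (34.34%), PC3 0.303 (30.3%);  cumulative: 0.3535, 0.697, 1


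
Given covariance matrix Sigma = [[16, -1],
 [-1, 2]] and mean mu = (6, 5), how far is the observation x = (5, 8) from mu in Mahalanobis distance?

Step 1 — centre the observation: (x - mu) = (-1, 3).

Step 2 — invert Sigma. det(Sigma) = 16·2 - (-1)² = 31.
  Sigma^{-1} = (1/det) · [[d, -b], [-b, a]] = [[0.0645, 0.0323],
 [0.0323, 0.5161]].

Step 3 — form the quadratic (x - mu)^T · Sigma^{-1} · (x - mu):
  Sigma^{-1} · (x - mu) = (0.0323, 1.5161).
  (x - mu)^T · [Sigma^{-1} · (x - mu)] = (-1)·(0.0323) + (3)·(1.5161) = 4.5161.

Step 4 — take square root: d = √(4.5161) ≈ 2.1251.

d(x, mu) = √(4.5161) ≈ 2.1251


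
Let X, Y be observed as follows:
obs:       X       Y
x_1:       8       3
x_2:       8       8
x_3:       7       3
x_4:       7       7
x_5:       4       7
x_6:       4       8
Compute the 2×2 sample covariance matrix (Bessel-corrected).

Step 1 — column means:
  mean(X) = (8 + 8 + 7 + 7 + 4 + 4) / 6 = 38/6 = 6.3333
  mean(Y) = (3 + 8 + 3 + 7 + 7 + 8) / 6 = 36/6 = 6

Step 2 — sample covariance S[i,j] = (1/(n-1)) · Σ_k (x_{k,i} - mean_i) · (x_{k,j} - mean_j), with n-1 = 5.
  S[X,X] = ((1.6667)·(1.6667) + (1.6667)·(1.6667) + (0.6667)·(0.6667) + (0.6667)·(0.6667) + (-2.3333)·(-2.3333) + (-2.3333)·(-2.3333)) / 5 = 17.3333/5 = 3.4667
  S[X,Y] = ((1.6667)·(-3) + (1.6667)·(2) + (0.6667)·(-3) + (0.6667)·(1) + (-2.3333)·(1) + (-2.3333)·(2)) / 5 = -10/5 = -2
  S[Y,Y] = ((-3)·(-3) + (2)·(2) + (-3)·(-3) + (1)·(1) + (1)·(1) + (2)·(2)) / 5 = 28/5 = 5.6

S is symmetric (S[j,i] = S[i,j]). Assembling:

S = [[3.4667, -2],
 [-2, 5.6]]


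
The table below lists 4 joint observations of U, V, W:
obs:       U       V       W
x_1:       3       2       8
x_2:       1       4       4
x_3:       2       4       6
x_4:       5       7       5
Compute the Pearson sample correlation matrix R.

Step 1 — column means:
  mean(U) = (3 + 1 + 2 + 5) / 4 = 11/4 = 2.75
  mean(V) = (2 + 4 + 4 + 7) / 4 = 17/4 = 4.25
  mean(W) = (8 + 4 + 6 + 5) / 4 = 23/4 = 5.75

Step 2 — sample variances and covariances s[i,j] = (1/(n-1)) · Σ_k (x_{k,i} - mean_i) · (x_{k,j} - mean_j), with n-1 = 3:
  s[U,U] = ((0.25)·(0.25) + (-1.75)·(-1.75) + (-0.75)·(-0.75) + (2.25)·(2.25)) / 3 = 8.75/3 = 2.9167
  s[U,V] = ((0.25)·(-2.25) + (-1.75)·(-0.25) + (-0.75)·(-0.25) + (2.25)·(2.75)) / 3 = 6.25/3 = 2.0833
  s[U,W] = ((0.25)·(2.25) + (-1.75)·(-1.75) + (-0.75)·(0.25) + (2.25)·(-0.75)) / 3 = 1.75/3 = 0.5833
  s[V,V] = ((-2.25)·(-2.25) + (-0.25)·(-0.25) + (-0.25)·(-0.25) + (2.75)·(2.75)) / 3 = 12.75/3 = 4.25
  s[V,W] = ((-2.25)·(2.25) + (-0.25)·(-1.75) + (-0.25)·(0.25) + (2.75)·(-0.75)) / 3 = -6.75/3 = -2.25
  s[W,W] = ((2.25)·(2.25) + (-1.75)·(-1.75) + (0.25)·(0.25) + (-0.75)·(-0.75)) / 3 = 8.75/3 = 2.9167
  Sample standard deviations s_i = √(s[i,i]):
  s(U) = √(2.9167) = 1.7078
  s(V) = √(4.25) = 2.0616
  s(W) = √(2.9167) = 1.7078

Step 3 — r_{ij} = s_{ij} / (s_i · s_j):
  r[U,U] = 1 (diagonal).
  r[U,V] = 2.0833 / (1.7078 · 2.0616) = 2.0833 / 3.5208 = 0.5917
  r[U,W] = 0.5833 / (1.7078 · 1.7078) = 0.5833 / 2.9167 = 0.2
  r[V,V] = 1 (diagonal).
  r[V,W] = -2.25 / (2.0616 · 1.7078) = -2.25 / 3.5208 = -0.6391
  r[W,W] = 1 (diagonal).

R is symmetric with unit diagonal. Assembling:

R = [[1, 0.5917, 0.2],
 [0.5917, 1, -0.6391],
 [0.2, -0.6391, 1]]


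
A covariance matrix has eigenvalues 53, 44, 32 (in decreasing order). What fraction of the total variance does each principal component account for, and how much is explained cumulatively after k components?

Step 1 — total variance = trace(Sigma) = Σ λ_i = 53 + 44 + 32 = 129.

Step 2 — fraction explained by component i = λ_i / Σ λ:
  PC1: 53/129 = 0.4109
  PC2: 44/129 = 0.3411
  PC3: 32/129 = 0.2481

Step 3 — cumulative fraction after k components = (λ_1 + ... + λ_k) / Σ λ:
  k = 1: 53/129 = 0.4109
  k = 2: (53 + 44)/129 = 97/129 = 0.7519
  k = 3: (53 + 44 + 32)/129 = 129/129 = 1

Summary (fraction, with percent):

explained: PC1 0.4109 (41.09%), PC2 0.3411 (34.11%), PC3 0.2481 (24.81%);  cumulative: 0.4109, 0.7519, 1


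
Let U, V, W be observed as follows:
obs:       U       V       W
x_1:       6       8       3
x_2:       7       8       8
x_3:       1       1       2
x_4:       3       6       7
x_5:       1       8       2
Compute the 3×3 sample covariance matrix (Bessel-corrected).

Step 1 — column means:
  mean(U) = (6 + 7 + 1 + 3 + 1) / 5 = 18/5 = 3.6
  mean(V) = (8 + 8 + 1 + 6 + 8) / 5 = 31/5 = 6.2
  mean(W) = (3 + 8 + 2 + 7 + 2) / 5 = 22/5 = 4.4

Step 2 — sample covariance S[i,j] = (1/(n-1)) · Σ_k (x_{k,i} - mean_i) · (x_{k,j} - mean_j), with n-1 = 4.
  S[U,U] = ((2.4)·(2.4) + (3.4)·(3.4) + (-2.6)·(-2.6) + (-0.6)·(-0.6) + (-2.6)·(-2.6)) / 4 = 31.2/4 = 7.8
  S[U,V] = ((2.4)·(1.8) + (3.4)·(1.8) + (-2.6)·(-5.2) + (-0.6)·(-0.2) + (-2.6)·(1.8)) / 4 = 19.4/4 = 4.85
  S[U,W] = ((2.4)·(-1.4) + (3.4)·(3.6) + (-2.6)·(-2.4) + (-0.6)·(2.6) + (-2.6)·(-2.4)) / 4 = 19.8/4 = 4.95
  S[V,V] = ((1.8)·(1.8) + (1.8)·(1.8) + (-5.2)·(-5.2) + (-0.2)·(-0.2) + (1.8)·(1.8)) / 4 = 36.8/4 = 9.2
  S[V,W] = ((1.8)·(-1.4) + (1.8)·(3.6) + (-5.2)·(-2.4) + (-0.2)·(2.6) + (1.8)·(-2.4)) / 4 = 11.6/4 = 2.9
  S[W,W] = ((-1.4)·(-1.4) + (3.6)·(3.6) + (-2.4)·(-2.4) + (2.6)·(2.6) + (-2.4)·(-2.4)) / 4 = 33.2/4 = 8.3

S is symmetric (S[j,i] = S[i,j]). Assembling:

S = [[7.8, 4.85, 4.95],
 [4.85, 9.2, 2.9],
 [4.95, 2.9, 8.3]]


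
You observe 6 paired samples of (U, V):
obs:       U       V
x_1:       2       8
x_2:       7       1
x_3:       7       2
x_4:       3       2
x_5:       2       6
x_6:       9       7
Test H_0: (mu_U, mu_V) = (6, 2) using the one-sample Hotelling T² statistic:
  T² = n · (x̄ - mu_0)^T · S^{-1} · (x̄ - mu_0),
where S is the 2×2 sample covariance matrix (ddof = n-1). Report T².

Step 1 — sample mean vector:
  mean(U) = (2 + 7 + 7 + 3 + 2 + 9) / 6 = 30/6 = 5
  mean(V) = (8 + 1 + 2 + 2 + 6 + 7) / 6 = 26/6 = 4.3333
  x̄ = (5, 4.3333),  deviation x̄ - mu_0 = (5, 4.3333) - (6, 2) = (-1, 2.3333).

Step 2 — sample covariance matrix, S[i,j] = (1/(n-1)) · Σ_k (x_{k,i} - mean_i) · (x_{k,j} - mean_j), divisor n-1 = 5:
  S[U,U] = ((-3)·(-3) + (2)·(2) + (2)·(2) + (-2)·(-2) + (-3)·(-3) + (4)·(4)) / 5 = 46/5 = 9.2
  S[U,V] = ((-3)·(3.6667) + (2)·(-3.3333) + (2)·(-2.3333) + (-2)·(-2.3333) + (-3)·(1.6667) + (4)·(2.6667)) / 5 = -12/5 = -2.4
  S[V,V] = ((3.6667)·(3.6667) + (-3.3333)·(-3.3333) + (-2.3333)·(-2.3333) + (-2.3333)·(-2.3333) + (1.6667)·(1.6667) + (2.6667)·(2.6667)) / 5 = 45.3333/5 = 9.0667
  S = [[9.2, -2.4],
 [-2.4, 9.0667]].

Step 3 — invert S. det(S) = 9.2·9.0667 - (-2.4)² = 77.6533.
  S^{-1} = (1/det) · [[d, -b], [-b, a]] = [[0.1168, 0.0309],
 [0.0309, 0.1185]].

Step 4 — quadratic form (x̄ - mu_0)^T · S^{-1} · (x̄ - mu_0):
  S^{-1} · (x̄ - mu_0) = (-0.0446, 0.2455),
  (x̄ - mu_0)^T · [...] = (-1)·(-0.0446) + (2.3333)·(0.2455) = 0.6176.

Step 5 — scale by n: T² = 6 · 0.6176 = 3.7054.

T² ≈ 3.7054


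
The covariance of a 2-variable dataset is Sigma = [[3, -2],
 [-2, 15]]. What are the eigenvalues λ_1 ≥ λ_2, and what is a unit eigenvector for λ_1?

Step 1 — characteristic polynomial of 2×2 Sigma:
  det(Sigma - λI) = λ² - trace · λ + det = 0.
  trace = 3 + 15 = 18, det = 3·15 - (-2)² = 41.
Step 2 — discriminant:
  Δ = trace² - 4·det = 324 - 164 = 160.
Step 3 — eigenvalues:
  λ = (trace ± √Δ)/2 = (18 ± 12.6491)/2,
  λ_1 = 15.3246,  λ_2 = 2.6754.

Step 4 — unit eigenvector for λ_1: solve (Sigma - λ_1 I)v = 0. First row:
  (3 - 15.3246)·v_x + (-2)·v_y = 0, i.e. (-12.3246)·v_x + (-2)·v_y = 0,
  so v ∝ (b, λ_1 - a) = (-2, 12.3246); multiply by -1 so the first entry is positive: u = (2, -12.3246).
  ||u|| = √((2)² + (-12.3246)²) = √(155.8947) ≈ 12.4858,
  v_1 = u/||u|| ≈ (0.1602, -0.9871) (||v_1|| = 1).

λ_1 = 15.3246,  λ_2 = 2.6754;  v_1 ≈ (0.1602, -0.9871)


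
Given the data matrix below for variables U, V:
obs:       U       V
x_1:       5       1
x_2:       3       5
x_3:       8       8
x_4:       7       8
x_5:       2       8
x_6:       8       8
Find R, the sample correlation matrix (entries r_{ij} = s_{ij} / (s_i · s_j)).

Step 1 — column means:
  mean(U) = (5 + 3 + 8 + 7 + 2 + 8) / 6 = 33/6 = 5.5
  mean(V) = (1 + 5 + 8 + 8 + 8 + 8) / 6 = 38/6 = 6.3333

Step 2 — sample variances and covariances s[i,j] = (1/(n-1)) · Σ_k (x_{k,i} - mean_i) · (x_{k,j} - mean_j), with n-1 = 5:
  s[U,U] = ((-0.5)·(-0.5) + (-2.5)·(-2.5) + (2.5)·(2.5) + (1.5)·(1.5) + (-3.5)·(-3.5) + (2.5)·(2.5)) / 5 = 33.5/5 = 6.7
  s[U,V] = ((-0.5)·(-5.3333) + (-2.5)·(-1.3333) + (2.5)·(1.6667) + (1.5)·(1.6667) + (-3.5)·(1.6667) + (2.5)·(1.6667)) / 5 = 11/5 = 2.2
  s[V,V] = ((-5.3333)·(-5.3333) + (-1.3333)·(-1.3333) + (1.6667)·(1.6667) + (1.6667)·(1.6667) + (1.6667)·(1.6667) + (1.6667)·(1.6667)) / 5 = 41.3333/5 = 8.2667
  Sample standard deviations s_i = √(s[i,i]):
  s(U) = √(6.7) = 2.5884
  s(V) = √(8.2667) = 2.8752

Step 3 — r_{ij} = s_{ij} / (s_i · s_j):
  r[U,U] = 1 (diagonal).
  r[U,V] = 2.2 / (2.5884 · 2.8752) = 2.2 / 7.4422 = 0.2956
  r[V,V] = 1 (diagonal).

R is symmetric with unit diagonal. Assembling:

R = [[1, 0.2956],
 [0.2956, 1]]


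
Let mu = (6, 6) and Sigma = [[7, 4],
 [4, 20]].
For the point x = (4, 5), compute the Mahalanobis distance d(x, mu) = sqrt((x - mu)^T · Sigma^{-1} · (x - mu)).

Step 1 — centre the observation: (x - mu) = (-2, -1).

Step 2 — invert Sigma. det(Sigma) = 7·20 - (4)² = 124.
  Sigma^{-1} = (1/det) · [[d, -b], [-b, a]] = [[0.1613, -0.0323],
 [-0.0323, 0.0565]].

Step 3 — form the quadratic (x - mu)^T · Sigma^{-1} · (x - mu):
  Sigma^{-1} · (x - mu) = (-0.2903, 0.0081).
  (x - mu)^T · [Sigma^{-1} · (x - mu)] = (-2)·(-0.2903) + (-1)·(0.0081) = 0.5726.

Step 4 — take square root: d = √(0.5726) ≈ 0.7567.

d(x, mu) = √(0.5726) ≈ 0.7567


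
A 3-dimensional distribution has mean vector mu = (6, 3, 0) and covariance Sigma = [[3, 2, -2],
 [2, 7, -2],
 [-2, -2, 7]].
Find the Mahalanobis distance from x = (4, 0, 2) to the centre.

Step 1 — centre the observation: (x - mu) = (-2, -3, 2).

Step 2 — invert Sigma (cofactor / det for 3×3, or solve directly):
  Sigma^{-1} = [[0.4737, -0.1053, 0.1053],
 [-0.1053, 0.1789, 0.0211],
 [0.1053, 0.0211, 0.1789]].

Step 3 — form the quadratic (x - mu)^T · Sigma^{-1} · (x - mu):
  Sigma^{-1} · (x - mu) = (-0.4211, -0.2842, 0.0842).
  (x - mu)^T · [Sigma^{-1} · (x - mu)] = (-2)·(-0.4211) + (-3)·(-0.2842) + (2)·(0.0842) = 1.8632.

Step 4 — take square root: d = √(1.8632) ≈ 1.365.

d(x, mu) = √(1.8632) ≈ 1.365
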